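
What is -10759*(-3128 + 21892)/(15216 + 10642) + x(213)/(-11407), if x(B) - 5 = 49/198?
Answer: -32569114689557/4171608342 ≈ -7807.3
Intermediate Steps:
x(B) = 1039/198 (x(B) = 5 + 49/198 = 1039/198)
-10759*(-3128 + 21892)/(15216 + 10642) + x(213)/(-11407) = -10759*(-3128 + 21892)/(15216 + 10642) + (1039/198)/(-11407) = -10759/(25858/18764) + (1039/198)*(-1/11407) = -10759/(25858*(1/18764)) - 1039/2258586 = -10759/12929/9382 - 1039/2258586 = -10759*9382/12929 - 1039/2258586 = -14420134/1847 - 1039/2258586 = -32569114689557/4171608342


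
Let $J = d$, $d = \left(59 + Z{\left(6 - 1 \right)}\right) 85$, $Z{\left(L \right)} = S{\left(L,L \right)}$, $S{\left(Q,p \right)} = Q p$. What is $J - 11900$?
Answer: $-4760$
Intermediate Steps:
$Z{\left(L \right)} = L^{2}$ ($Z{\left(L \right)} = L L = L^{2}$)
$d = 7140$ ($d = \left(59 + \left(6 - 1\right)^{2}\right) 85 = \left(59 + 5^{2}\right) 85 = \left(59 + 25\right) 85 = 84 \cdot 85 = 7140$)
$J = 7140$
$J - 11900 = 7140 - 11900 = -4760$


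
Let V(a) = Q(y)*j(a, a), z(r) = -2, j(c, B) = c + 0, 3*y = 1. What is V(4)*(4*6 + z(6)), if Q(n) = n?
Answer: 88/3 ≈ 29.333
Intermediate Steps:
y = ⅓ (y = (⅓)*1 = ⅓ ≈ 0.33333)
j(c, B) = c
V(a) = a/3
V(4)*(4*6 + z(6)) = ((⅓)*4)*(4*6 - 2) = 4*(24 - 2)/3 = (4/3)*22 = 88/3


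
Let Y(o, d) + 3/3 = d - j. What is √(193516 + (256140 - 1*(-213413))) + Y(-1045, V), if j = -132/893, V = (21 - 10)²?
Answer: 107292/893 + √663069 ≈ 934.44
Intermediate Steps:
V = 121 (V = 11² = 121)
j = -132/893 (j = -132*1/893 = -132/893 ≈ -0.14782)
Y(o, d) = -761/893 + d (Y(o, d) = -1 + (d - 1*(-132/893)) = -1 + (d + 132/893) = -1 + (132/893 + d) = -761/893 + d)
√(193516 + (256140 - 1*(-213413))) + Y(-1045, V) = √(193516 + (256140 - 1*(-213413))) + (-761/893 + 121) = √(193516 + (256140 + 213413)) + 107292/893 = √(193516 + 469553) + 107292/893 = √663069 + 107292/893 = 107292/893 + √663069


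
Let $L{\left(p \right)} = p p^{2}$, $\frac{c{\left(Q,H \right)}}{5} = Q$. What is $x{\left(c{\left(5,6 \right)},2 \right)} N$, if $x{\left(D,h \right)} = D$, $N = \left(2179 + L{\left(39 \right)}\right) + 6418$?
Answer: $1697900$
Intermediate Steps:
$c{\left(Q,H \right)} = 5 Q$
$L{\left(p \right)} = p^{3}$
$N = 67916$ ($N = \left(2179 + 39^{3}\right) + 6418 = \left(2179 + 59319\right) + 6418 = 61498 + 6418 = 67916$)
$x{\left(c{\left(5,6 \right)},2 \right)} N = 5 \cdot 5 \cdot 67916 = 25 \cdot 67916 = 1697900$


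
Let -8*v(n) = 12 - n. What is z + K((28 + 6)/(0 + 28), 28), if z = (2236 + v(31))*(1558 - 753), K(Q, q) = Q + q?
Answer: 100907581/56 ≈ 1.8019e+6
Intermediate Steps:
v(n) = -3/2 + n/8 (v(n) = -(12 - n)/8 = -3/2 + n/8)
z = 14415135/8 (z = (2236 + (-3/2 + (1/8)*31))*(1558 - 753) = (2236 + (-3/2 + 31/8))*805 = (2236 + 19/8)*805 = (17907/8)*805 = 14415135/8 ≈ 1.8019e+6)
z + K((28 + 6)/(0 + 28), 28) = 14415135/8 + ((28 + 6)/(0 + 28) + 28) = 14415135/8 + (34/28 + 28) = 14415135/8 + (34*(1/28) + 28) = 14415135/8 + (17/14 + 28) = 14415135/8 + 409/14 = 100907581/56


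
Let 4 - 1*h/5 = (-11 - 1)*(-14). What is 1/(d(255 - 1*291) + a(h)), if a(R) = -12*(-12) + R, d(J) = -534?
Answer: -1/1210 ≈ -0.00082645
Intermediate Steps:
h = -820 (h = 20 - 5*(-11 - 1)*(-14) = 20 - (-60)*(-14) = 20 - 5*168 = 20 - 840 = -820)
a(R) = 144 + R
1/(d(255 - 1*291) + a(h)) = 1/(-534 + (144 - 820)) = 1/(-534 - 676) = 1/(-1210) = -1/1210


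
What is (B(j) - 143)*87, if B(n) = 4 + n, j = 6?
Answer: -11571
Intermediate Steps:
(B(j) - 143)*87 = ((4 + 6) - 143)*87 = (10 - 143)*87 = -133*87 = -11571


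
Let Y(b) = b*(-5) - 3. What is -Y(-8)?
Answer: -37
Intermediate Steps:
Y(b) = -3 - 5*b (Y(b) = -5*b - 3 = -3 - 5*b)
-Y(-8) = -(-3 - 5*(-8)) = -(-3 + 40) = -1*37 = -37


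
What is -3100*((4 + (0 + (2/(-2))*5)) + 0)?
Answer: 3100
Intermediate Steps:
-3100*((4 + (0 + (2/(-2))*5)) + 0) = -3100*((4 + (0 + (2*(-½))*5)) + 0) = -3100*((4 + (0 - 1*5)) + 0) = -3100*((4 + (0 - 5)) + 0) = -3100*((4 - 5) + 0) = -3100*(-1 + 0) = -3100*(-1) = 3100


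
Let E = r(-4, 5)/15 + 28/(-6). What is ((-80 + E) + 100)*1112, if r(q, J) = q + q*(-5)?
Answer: 91184/5 ≈ 18237.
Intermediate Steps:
r(q, J) = -4*q (r(q, J) = q - 5*q = -4*q)
E = -18/5 (E = -4*(-4)/15 + 28/(-6) = 16*(1/15) + 28*(-⅙) = 16/15 - 14/3 = -18/5 ≈ -3.6000)
((-80 + E) + 100)*1112 = ((-80 - 18/5) + 100)*1112 = (-418/5 + 100)*1112 = (82/5)*1112 = 91184/5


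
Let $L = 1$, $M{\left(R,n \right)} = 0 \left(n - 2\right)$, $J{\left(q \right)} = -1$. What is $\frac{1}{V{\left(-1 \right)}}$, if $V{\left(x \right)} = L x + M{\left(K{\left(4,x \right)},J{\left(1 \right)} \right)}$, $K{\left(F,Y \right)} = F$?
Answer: $-1$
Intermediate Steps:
$M{\left(R,n \right)} = 0$ ($M{\left(R,n \right)} = 0 \left(-2 + n\right) = 0$)
$V{\left(x \right)} = x$ ($V{\left(x \right)} = 1 x + 0 = x + 0 = x$)
$\frac{1}{V{\left(-1 \right)}} = \frac{1}{-1} = -1$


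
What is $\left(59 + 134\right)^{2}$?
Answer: $37249$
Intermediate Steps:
$\left(59 + 134\right)^{2} = 193^{2} = 37249$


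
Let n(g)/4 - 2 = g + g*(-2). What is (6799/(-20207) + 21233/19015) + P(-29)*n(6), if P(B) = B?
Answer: 178585324966/384236105 ≈ 464.78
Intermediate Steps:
n(g) = 8 - 4*g (n(g) = 8 + 4*(g + g*(-2)) = 8 + 4*(g - 2*g) = 8 + 4*(-g) = 8 - 4*g)
(6799/(-20207) + 21233/19015) + P(-29)*n(6) = (6799/(-20207) + 21233/19015) - 29*(8 - 4*6) = (6799*(-1/20207) + 21233*(1/19015)) - 29*(8 - 24) = (-6799/20207 + 21233/19015) - 29*(-16) = 299772246/384236105 + 464 = 178585324966/384236105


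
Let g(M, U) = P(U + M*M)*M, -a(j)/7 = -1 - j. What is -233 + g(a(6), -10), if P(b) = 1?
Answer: -184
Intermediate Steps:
a(j) = 7 + 7*j (a(j) = -7*(-1 - j) = 7 + 7*j)
g(M, U) = M (g(M, U) = 1*M = M)
-233 + g(a(6), -10) = -233 + (7 + 7*6) = -233 + (7 + 42) = -233 + 49 = -184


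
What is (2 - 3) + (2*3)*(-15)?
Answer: -91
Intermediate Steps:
(2 - 3) + (2*3)*(-15) = -1 + 6*(-15) = -1 - 90 = -91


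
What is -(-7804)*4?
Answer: 31216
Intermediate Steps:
-(-7804)*4 = -1*(-31216) = 31216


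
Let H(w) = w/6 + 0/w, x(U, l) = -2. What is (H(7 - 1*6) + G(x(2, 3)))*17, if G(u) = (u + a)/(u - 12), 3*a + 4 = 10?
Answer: 17/6 ≈ 2.8333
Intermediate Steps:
a = 2 (a = -4/3 + (⅓)*10 = -4/3 + 10/3 = 2)
H(w) = w/6 (H(w) = w*(⅙) + 0 = w/6 + 0 = w/6)
G(u) = (2 + u)/(-12 + u) (G(u) = (u + 2)/(u - 12) = (2 + u)/(-12 + u))
(H(7 - 1*6) + G(x(2, 3)))*17 = ((7 - 1*6)/6 + (2 - 2)/(-12 - 2))*17 = ((7 - 6)/6 + 0/(-14))*17 = ((⅙)*1 - 1/14*0)*17 = (⅙ + 0)*17 = (⅙)*17 = 17/6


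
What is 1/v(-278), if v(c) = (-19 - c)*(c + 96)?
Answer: -1/47138 ≈ -2.1214e-5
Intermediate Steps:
v(c) = (-19 - c)*(96 + c)
1/v(-278) = 1/(-1824 - 1*(-278)² - 115*(-278)) = 1/(-1824 - 1*77284 + 31970) = 1/(-1824 - 77284 + 31970) = 1/(-47138) = -1/47138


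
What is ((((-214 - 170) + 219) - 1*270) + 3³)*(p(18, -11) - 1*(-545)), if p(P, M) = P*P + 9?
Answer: -358224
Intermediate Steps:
p(P, M) = 9 + P² (p(P, M) = P² + 9 = 9 + P²)
((((-214 - 170) + 219) - 1*270) + 3³)*(p(18, -11) - 1*(-545)) = ((((-214 - 170) + 219) - 1*270) + 3³)*((9 + 18²) - 1*(-545)) = (((-384 + 219) - 270) + 27)*((9 + 324) + 545) = ((-165 - 270) + 27)*(333 + 545) = (-435 + 27)*878 = -408*878 = -358224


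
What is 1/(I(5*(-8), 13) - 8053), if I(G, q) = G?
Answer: -1/8093 ≈ -0.00012356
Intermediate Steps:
1/(I(5*(-8), 13) - 8053) = 1/(5*(-8) - 8053) = 1/(-40 - 8053) = 1/(-8093) = -1/8093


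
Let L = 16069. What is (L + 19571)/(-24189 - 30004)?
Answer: -35640/54193 ≈ -0.65765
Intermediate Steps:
(L + 19571)/(-24189 - 30004) = (16069 + 19571)/(-24189 - 30004) = 35640/(-54193) = 35640*(-1/54193) = -35640/54193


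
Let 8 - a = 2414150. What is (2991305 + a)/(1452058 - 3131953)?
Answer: -577163/1679895 ≈ -0.34357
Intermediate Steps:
a = -2414142 (a = 8 - 1*2414150 = 8 - 2414150 = -2414142)
(2991305 + a)/(1452058 - 3131953) = (2991305 - 2414142)/(1452058 - 3131953) = 577163/(-1679895) = 577163*(-1/1679895) = -577163/1679895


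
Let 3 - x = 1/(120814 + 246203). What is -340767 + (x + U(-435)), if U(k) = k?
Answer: -125225833384/367017 ≈ -3.4120e+5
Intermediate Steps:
x = 1101050/367017 (x = 3 - 1/(120814 + 246203) = 3 - 1/367017 = 1101050/367017 ≈ 3.0000)
-340767 + (x + U(-435)) = -340767 + (1101050/367017 - 435) = -340767 - 158551345/367017 = -125225833384/367017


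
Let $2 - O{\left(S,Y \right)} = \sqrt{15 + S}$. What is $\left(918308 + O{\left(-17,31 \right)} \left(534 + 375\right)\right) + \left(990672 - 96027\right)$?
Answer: $1814771 - 909 i \sqrt{2} \approx 1.8148 \cdot 10^{6} - 1285.5 i$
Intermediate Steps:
$O{\left(S,Y \right)} = 2 - \sqrt{15 + S}$
$\left(918308 + O{\left(-17,31 \right)} \left(534 + 375\right)\right) + \left(990672 - 96027\right) = \left(918308 + \left(2 - \sqrt{15 - 17}\right) \left(534 + 375\right)\right) + \left(990672 - 96027\right) = \left(918308 + \left(2 - \sqrt{-2}\right) 909\right) + 894645 = \left(918308 + \left(2 - i \sqrt{2}\right) 909\right) + 894645 = \left(918308 + \left(1818 - 909 i \sqrt{2}\right)\right) + 894645 = \left(920126 - 909 i \sqrt{2}\right) + 894645 = 1814771 - 909 i \sqrt{2}$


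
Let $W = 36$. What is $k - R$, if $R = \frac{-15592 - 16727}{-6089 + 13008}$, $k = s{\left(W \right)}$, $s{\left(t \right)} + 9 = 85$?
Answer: $\frac{558163}{6919} \approx 80.671$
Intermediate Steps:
$s{\left(t \right)} = 76$ ($s{\left(t \right)} = -9 + 85 = 76$)
$k = 76$
$R = - \frac{32319}{6919} \approx -4.6711$
$k - R = 76 - - \frac{32319}{6919} = 76 + \frac{32319}{6919} = \frac{558163}{6919}$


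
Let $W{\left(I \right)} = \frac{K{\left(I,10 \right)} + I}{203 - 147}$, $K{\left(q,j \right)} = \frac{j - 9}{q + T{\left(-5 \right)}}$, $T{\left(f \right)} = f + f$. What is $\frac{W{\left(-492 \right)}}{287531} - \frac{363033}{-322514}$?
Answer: $\frac{1467171014787143}{1303451856360304} \approx 1.1256$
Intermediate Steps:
$T{\left(f \right)} = 2 f$
$K{\left(q,j \right)} = \frac{-9 + j}{-10 + q}$ ($K{\left(q,j \right)} = \frac{j - 9}{q + 2 \left(-5\right)} = \frac{-9 + j}{q - 10} = \frac{-9 + j}{-10 + q}$)
$W{\left(I \right)} = \frac{I}{56} + \frac{1}{56 \left(-10 + I\right)}$ ($W{\left(I \right)} = \frac{\frac{-9 + 10}{-10 + I} + I}{203 - 147} = \frac{\frac{1}{-10 + I} 1 + I}{56} = \left(\frac{1}{-10 + I} + I\right) \frac{1}{56} = \left(I + \frac{1}{-10 + I}\right) \frac{1}{56} = \frac{I}{56} + \frac{1}{56 \left(-10 + I\right)}$)
$\frac{W{\left(-492 \right)}}{287531} - \frac{363033}{-322514} = \frac{\frac{1}{56} \frac{1}{-10 - 492} \left(1 - 492 \left(-10 - 492\right)\right)}{287531} - \frac{363033}{-322514} = \frac{1 - -246984}{56 \left(-502\right)} \frac{1}{287531} - - \frac{363033}{322514} = \frac{1}{56} \left(- \frac{1}{502}\right) \left(1 + 246984\right) \frac{1}{287531} + \frac{363033}{322514} = \frac{1}{56} \left(- \frac{1}{502}\right) 246985 \cdot \frac{1}{287531} + \frac{363033}{322514} = \left(- \frac{246985}{28112}\right) \frac{1}{287531} + \frac{363033}{322514} = - \frac{246985}{8083071472} + \frac{363033}{322514} = \frac{1467171014787143}{1303451856360304}$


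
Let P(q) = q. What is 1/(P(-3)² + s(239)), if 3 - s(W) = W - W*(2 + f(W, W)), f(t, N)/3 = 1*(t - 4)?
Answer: 1/168746 ≈ 5.9261e-6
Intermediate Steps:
f(t, N) = -12 + 3*t (f(t, N) = 3*(1*(t - 4)) = 3*(1*(-4 + t)) = 3*(-4 + t) = -12 + 3*t)
s(W) = 3 - W + W*(-10 + 3*W) (s(W) = 3 - (W - W*(2 + (-12 + 3*W))) = 3 - (W - W*(-10 + 3*W)) = 3 + (-W + W*(-10 + 3*W)) = 3 - W + W*(-10 + 3*W))
1/(P(-3)² + s(239)) = 1/((-3)² + (3 + 239 + 3*239*(-4 + 239))) = 1/(9 + (3 + 239 + 3*239*235)) = 1/(9 + (3 + 239 + 168495)) = 1/(9 + 168737) = 1/168746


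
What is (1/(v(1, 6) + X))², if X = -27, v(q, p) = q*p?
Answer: 1/441 ≈ 0.0022676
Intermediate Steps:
v(q, p) = p*q
(1/(v(1, 6) + X))² = (1/(6*1 - 27))² = (1/(6 - 27))² = (1/(-21))² = (-1/21)² = 1/441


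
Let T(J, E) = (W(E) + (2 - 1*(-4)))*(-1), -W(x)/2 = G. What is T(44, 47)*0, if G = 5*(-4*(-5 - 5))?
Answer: 0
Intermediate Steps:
G = 200 (G = 5*(-4*(-10)) = 5*40 = 200)
W(x) = -400 (W(x) = -2*200 = -400)
T(J, E) = 394 (T(J, E) = (-400 + (2 - 1*(-4)))*(-1) = (-400 + (2 + 4))*(-1) = (-400 + 6)*(-1) = -394*(-1) = 394)
T(44, 47)*0 = 394*0 = 0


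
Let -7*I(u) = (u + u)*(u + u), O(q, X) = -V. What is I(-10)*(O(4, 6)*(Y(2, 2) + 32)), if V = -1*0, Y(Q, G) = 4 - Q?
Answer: 0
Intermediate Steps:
V = 0
O(q, X) = 0 (O(q, X) = -1*0 = 0)
I(u) = -4*u**2/7 (I(u) = -(u + u)*(u + u)/7 = -2*u*2*u/7 = -4*u**2/7)
I(-10)*(O(4, 6)*(Y(2, 2) + 32)) = (-4/7*(-10)**2)*(0*((4 - 1*2) + 32)) = (-4/7*100)*(0*((4 - 2) + 32)) = -0*(2 + 32) = -0*34 = -400/7*0 = 0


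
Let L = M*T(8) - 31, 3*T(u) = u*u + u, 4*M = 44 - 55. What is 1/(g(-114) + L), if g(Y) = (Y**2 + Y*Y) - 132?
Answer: 1/25763 ≈ 3.8815e-5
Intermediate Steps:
M = -11/4 (M = (44 - 55)/4 = (1/4)*(-11) = -11/4 ≈ -2.7500)
T(u) = u/3 + u**2/3 (T(u) = (u*u + u)/3 = (u**2 + u)/3 = (u + u**2)/3 = u/3 + u**2/3)
L = -97 (L = -11*8*(1 + 8)/12 - 31 = -11*8*9/12 - 31 = -11/4*24 - 31 = -66 - 31 = -97)
g(Y) = -132 + 2*Y**2 (g(Y) = (Y**2 + Y**2) - 132 = 2*Y**2 - 132 = -132 + 2*Y**2)
1/(g(-114) + L) = 1/((-132 + 2*(-114)**2) - 97) = 1/((-132 + 2*12996) - 97) = 1/((-132 + 25992) - 97) = 1/(25860 - 97) = 1/25763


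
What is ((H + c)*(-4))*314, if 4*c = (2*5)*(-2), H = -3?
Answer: 10048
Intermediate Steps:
c = -5 (c = ((2*5)*(-2))/4 = (10*(-2))/4 = (¼)*(-20) = -5)
((H + c)*(-4))*314 = ((-3 - 5)*(-4))*314 = -8*(-4)*314 = 32*314 = 10048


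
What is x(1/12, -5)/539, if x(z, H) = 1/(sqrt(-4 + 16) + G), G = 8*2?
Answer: 4/32879 - sqrt(3)/65758 ≈ 9.5318e-5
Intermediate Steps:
G = 16
x(z, H) = 1/(16 + 2*sqrt(3)) (x(z, H) = 1/(sqrt(-4 + 16) + 16) = 1/(sqrt(12) + 16) = 1/(2*sqrt(3) + 16) = 1/(16 + 2*sqrt(3)))
x(1/12, -5)/539 = (4/61 - sqrt(3)/122)/539 = (4/61 - sqrt(3)/122)*(1/539) = 4/32879 - sqrt(3)/65758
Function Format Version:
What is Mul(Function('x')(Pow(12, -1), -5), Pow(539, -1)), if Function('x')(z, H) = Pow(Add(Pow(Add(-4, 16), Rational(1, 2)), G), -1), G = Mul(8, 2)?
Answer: Add(Rational(4, 32879), Mul(Rational(-1, 65758), Pow(3, Rational(1, 2)))) ≈ 9.5318e-5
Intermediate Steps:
G = 16
Function('x')(z, H) = Pow(Add(16, Mul(2, Pow(3, Rational(1, 2)))), -1) (Function('x')(z, H) = Pow(Add(Pow(Add(-4, 16), Rational(1, 2)), 16), -1) = Pow(Add(Pow(12, Rational(1, 2)), 16), -1) = Pow(Add(Mul(2, Pow(3, Rational(1, 2))), 16), -1) = Pow(Add(16, Mul(2, Pow(3, Rational(1, 2)))), -1))
Mul(Function('x')(Pow(12, -1), -5), Pow(539, -1)) = Mul(Add(Rational(4, 61), Mul(Rational(-1, 122), Pow(3, Rational(1, 2)))), Pow(539, -1)) = Mul(Add(Rational(4, 61), Mul(Rational(-1, 122), Pow(3, Rational(1, 2)))), Rational(1, 539)) = Add(Rational(4, 32879), Mul(Rational(-1, 65758), Pow(3, Rational(1, 2))))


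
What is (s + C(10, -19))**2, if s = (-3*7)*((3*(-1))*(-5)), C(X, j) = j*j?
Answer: 2116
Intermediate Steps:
C(X, j) = j**2
s = -315 (s = -(-63)*(-5) = -21*15 = -315)
(s + C(10, -19))**2 = (-315 + (-19)**2)**2 = (-315 + 361)**2 = 46**2 = 2116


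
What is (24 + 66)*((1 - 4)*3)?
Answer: -810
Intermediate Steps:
(24 + 66)*((1 - 4)*3) = 90*(-3*3) = 90*(-9) = -810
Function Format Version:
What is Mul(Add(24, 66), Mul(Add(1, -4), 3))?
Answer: -810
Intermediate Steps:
Mul(Add(24, 66), Mul(Add(1, -4), 3)) = Mul(90, Mul(-3, 3)) = Mul(90, -9) = -810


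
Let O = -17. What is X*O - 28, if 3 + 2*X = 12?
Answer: -209/2 ≈ -104.50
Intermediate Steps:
X = 9/2 (X = -3/2 + (½)*12 = -3/2 + 6 = 9/2 ≈ 4.5000)
X*O - 28 = (9/2)*(-17) - 28 = -153/2 - 28 = -209/2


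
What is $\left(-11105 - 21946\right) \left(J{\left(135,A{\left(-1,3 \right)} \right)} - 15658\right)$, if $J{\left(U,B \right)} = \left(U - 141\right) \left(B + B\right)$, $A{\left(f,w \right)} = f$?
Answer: $517115946$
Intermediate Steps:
$J{\left(U,B \right)} = 2 B \left(-141 + U\right)$ ($J{\left(U,B \right)} = \left(-141 + U\right) 2 B = 2 B \left(-141 + U\right)$)
$\left(-11105 - 21946\right) \left(J{\left(135,A{\left(-1,3 \right)} \right)} - 15658\right) = \left(-11105 - 21946\right) \left(2 \left(-1\right) \left(-141 + 135\right) - 15658\right) = - 33051 \left(2 \left(-1\right) \left(-6\right) - 15658\right) = - 33051 \left(12 - 15658\right) = \left(-33051\right) \left(-15646\right) = 517115946$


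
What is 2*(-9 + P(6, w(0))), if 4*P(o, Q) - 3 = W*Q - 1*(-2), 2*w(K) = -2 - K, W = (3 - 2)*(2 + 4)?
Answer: -37/2 ≈ -18.500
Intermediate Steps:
W = 6 (W = 1*6 = 6)
w(K) = -1 - K/2 (w(K) = (-2 - K)/2 = -1 - K/2)
P(o, Q) = 5/4 + 3*Q/2 (P(o, Q) = ¾ + (6*Q - 1*(-2))/4 = ¾ + (6*Q + 2)/4 = ¾ + (2 + 6*Q)/4 = ¾ + (½ + 3*Q/2) = 5/4 + 3*Q/2)
2*(-9 + P(6, w(0))) = 2*(-9 + (5/4 + 3*(-1 - ½*0)/2)) = 2*(-9 + (5/4 + 3*(-1 + 0)/2)) = 2*(-9 + (5/4 + (3/2)*(-1))) = 2*(-9 + (5/4 - 3/2)) = 2*(-9 - ¼) = 2*(-37/4) = -37/2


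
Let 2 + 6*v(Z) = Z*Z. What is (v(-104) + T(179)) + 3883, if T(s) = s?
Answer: 17593/3 ≈ 5864.3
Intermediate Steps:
v(Z) = -1/3 + Z**2/6 (v(Z) = -1/3 + (Z*Z)/6 = -1/3 + Z**2/6)
(v(-104) + T(179)) + 3883 = ((-1/3 + (1/6)*(-104)**2) + 179) + 3883 = ((-1/3 + (1/6)*10816) + 179) + 3883 = ((-1/3 + 5408/3) + 179) + 3883 = (5407/3 + 179) + 3883 = 5944/3 + 3883 = 17593/3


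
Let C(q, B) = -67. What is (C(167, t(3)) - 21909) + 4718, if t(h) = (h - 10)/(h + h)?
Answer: -17258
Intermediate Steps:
t(h) = (-10 + h)/(2*h) (t(h) = (-10 + h)/((2*h)) = (-10 + h)*(1/(2*h)) = (-10 + h)/(2*h))
(C(167, t(3)) - 21909) + 4718 = (-67 - 21909) + 4718 = -21976 + 4718 = -17258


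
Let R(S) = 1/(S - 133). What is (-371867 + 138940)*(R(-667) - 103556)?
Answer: 19296790962527/800 ≈ 2.4121e+10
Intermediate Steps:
R(S) = 1/(-133 + S)
(-371867 + 138940)*(R(-667) - 103556) = (-371867 + 138940)*(1/(-133 - 667) - 103556) = -232927*(1/(-800) - 103556) = -232927*(-1/800 - 103556) = -232927*(-82844801/800) = 19296790962527/800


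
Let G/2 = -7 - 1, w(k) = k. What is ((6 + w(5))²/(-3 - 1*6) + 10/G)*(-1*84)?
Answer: 7091/6 ≈ 1181.8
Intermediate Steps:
G = -16 (G = 2*(-7 - 1) = 2*(-8) = -16)
((6 + w(5))²/(-3 - 1*6) + 10/G)*(-1*84) = ((6 + 5)²/(-3 - 1*6) + 10/(-16))*(-1*84) = (11²/(-3 - 6) + 10*(-1/16))*(-84) = (121/(-9) - 5/8)*(-84) = (121*(-⅑) - 5/8)*(-84) = (-121/9 - 5/8)*(-84) = -1013/72*(-84) = 7091/6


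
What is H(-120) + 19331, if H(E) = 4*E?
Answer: 18851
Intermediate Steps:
H(-120) + 19331 = 4*(-120) + 19331 = -480 + 19331 = 18851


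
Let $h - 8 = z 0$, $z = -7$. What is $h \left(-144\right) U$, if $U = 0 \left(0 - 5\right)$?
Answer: $0$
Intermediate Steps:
$U = 0$ ($U = 0 \left(-5\right) = 0$)
$h = 8$ ($h = 8 - 0 = 8 + 0 = 8$)
$h \left(-144\right) U = 8 \left(-144\right) 0 = \left(-1152\right) 0 = 0$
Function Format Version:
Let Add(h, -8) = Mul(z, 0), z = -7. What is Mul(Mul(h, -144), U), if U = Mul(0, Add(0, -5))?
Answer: 0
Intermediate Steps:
U = 0 (U = Mul(0, -5) = 0)
h = 8 (h = Add(8, Mul(-7, 0)) = Add(8, 0) = 8)
Mul(Mul(h, -144), U) = Mul(Mul(8, -144), 0) = Mul(-1152, 0) = 0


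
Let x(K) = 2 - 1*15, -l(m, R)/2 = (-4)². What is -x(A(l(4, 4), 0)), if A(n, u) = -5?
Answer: 13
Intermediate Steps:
l(m, R) = -32 (l(m, R) = -2*(-4)² = -2*16 = -32)
x(K) = -13 (x(K) = 2 - 15 = -13)
-x(A(l(4, 4), 0)) = -1*(-13) = 13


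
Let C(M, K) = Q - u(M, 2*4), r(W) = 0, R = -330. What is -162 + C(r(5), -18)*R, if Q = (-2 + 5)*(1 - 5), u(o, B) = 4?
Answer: 5118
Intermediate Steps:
Q = -12 (Q = 3*(-4) = -12)
C(M, K) = -16 (C(M, K) = -12 - 1*4 = -12 - 4 = -16)
-162 + C(r(5), -18)*R = -162 - 16*(-330) = -162 + 5280 = 5118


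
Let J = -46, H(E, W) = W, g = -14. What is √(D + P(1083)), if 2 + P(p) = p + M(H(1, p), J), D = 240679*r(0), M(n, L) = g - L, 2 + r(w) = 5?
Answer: 15*√3214 ≈ 850.38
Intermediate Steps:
r(w) = 3 (r(w) = -2 + 5 = 3)
M(n, L) = -14 - L
D = 722037 (D = 240679*3 = 722037)
P(p) = 30 + p (P(p) = -2 + (p + (-14 - 1*(-46))) = -2 + (p + (-14 + 46)) = -2 + (p + 32) = -2 + (32 + p) = 30 + p)
√(D + P(1083)) = √(722037 + (30 + 1083)) = √(722037 + 1113) = √723150 = 15*√3214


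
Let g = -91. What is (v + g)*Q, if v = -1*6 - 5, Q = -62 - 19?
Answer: 8262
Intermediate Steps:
Q = -81
v = -11 (v = -6 - 5 = -11)
(v + g)*Q = (-11 - 91)*(-81) = -102*(-81) = 8262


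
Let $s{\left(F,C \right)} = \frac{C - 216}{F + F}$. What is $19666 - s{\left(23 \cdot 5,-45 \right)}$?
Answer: $\frac{4523441}{230} \approx 19667.0$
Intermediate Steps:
$s{\left(F,C \right)} = \frac{-216 + C}{2 F}$
$19666 - s{\left(23 \cdot 5,-45 \right)} = 19666 - \frac{-216 - 45}{2 \cdot 23 \cdot 5} = 19666 - \frac{1}{2} \cdot \frac{1}{115} \left(-261\right) = 19666 - - \frac{261}{230} = 19666 + \frac{261}{230} = \frac{4523441}{230}$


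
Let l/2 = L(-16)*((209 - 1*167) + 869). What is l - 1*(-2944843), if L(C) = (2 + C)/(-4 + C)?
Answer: 14730592/5 ≈ 2.9461e+6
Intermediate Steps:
L(C) = (2 + C)/(-4 + C)
l = 6377/5 (l = 2*(((2 - 16)/(-4 - 16))*((209 - 1*167) + 869)) = 2*((-14/(-20))*((209 - 167) + 869)) = 2*((-1/20*(-14))*(42 + 869)) = 2*((7/10)*911) = 2*(6377/10) = 6377/5 ≈ 1275.4)
l - 1*(-2944843) = 6377/5 - 1*(-2944843) = 6377/5 + 2944843 = 14730592/5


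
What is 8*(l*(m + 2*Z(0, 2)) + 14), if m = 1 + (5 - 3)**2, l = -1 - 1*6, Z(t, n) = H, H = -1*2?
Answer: 56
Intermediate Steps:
H = -2
Z(t, n) = -2
l = -7 (l = -1 - 6 = -7)
m = 5 (m = 1 + 2**2 = 1 + 4 = 5)
8*(l*(m + 2*Z(0, 2)) + 14) = 8*(-7*(5 + 2*(-2)) + 14) = 8*(-7*(5 - 4) + 14) = 8*(-7*1 + 14) = 8*(-7 + 14) = 8*7 = 56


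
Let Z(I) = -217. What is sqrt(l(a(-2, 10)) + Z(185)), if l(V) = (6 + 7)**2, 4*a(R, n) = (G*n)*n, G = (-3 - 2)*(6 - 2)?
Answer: 4*I*sqrt(3) ≈ 6.9282*I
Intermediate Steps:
G = -20 (G = -5*4 = -20)
a(R, n) = -5*n**2 (a(R, n) = ((-20*n)*n)/4 = (-20*n**2)/4 = -5*n**2)
l(V) = 169 (l(V) = 13**2 = 169)
sqrt(l(a(-2, 10)) + Z(185)) = sqrt(169 - 217) = sqrt(-48) = 4*I*sqrt(3)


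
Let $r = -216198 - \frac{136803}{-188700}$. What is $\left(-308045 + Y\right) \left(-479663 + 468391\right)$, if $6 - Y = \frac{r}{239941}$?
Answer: $\frac{13100881948313655818}{3773072225} \approx 3.4722 \cdot 10^{9}$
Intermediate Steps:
$r = - \frac{13598808599}{62900}$ ($r = -216198 - - \frac{45601}{62900} = -216198 + \frac{45601}{62900} = - \frac{13598808599}{62900} \approx -2.162 \cdot 10^{5}$)
$Y = \frac{104152541999}{15092288900}$ ($Y = 6 - - \frac{13598808599}{62900 \cdot 239941} = 6 - \left(- \frac{13598808599}{62900}\right) \frac{1}{239941} = 6 - - \frac{13598808599}{15092288900} = 6 + \frac{13598808599}{15092288900} = \frac{104152541999}{15092288900} \approx 6.901$)
$\left(-308045 + Y\right) \left(-479663 + 468391\right) = \left(-308045 + \frac{104152541999}{15092288900}\right) \left(-479663 + 468391\right) = \left(- \frac{4648999981658501}{15092288900}\right) \left(-11272\right) = \frac{13100881948313655818}{3773072225}$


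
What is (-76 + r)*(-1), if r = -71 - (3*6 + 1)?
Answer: 166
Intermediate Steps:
r = -90 (r = -71 - (18 + 1) = -71 - 1*19 = -71 - 19 = -90)
(-76 + r)*(-1) = (-76 - 90)*(-1) = -166*(-1) = 166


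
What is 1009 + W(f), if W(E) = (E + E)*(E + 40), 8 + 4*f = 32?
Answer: 1561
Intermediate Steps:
f = 6 (f = -2 + (¼)*32 = -2 + 8 = 6)
W(E) = 2*E*(40 + E) (W(E) = (2*E)*(40 + E) = 2*E*(40 + E))
1009 + W(f) = 1009 + 2*6*(40 + 6) = 1009 + 2*6*46 = 1009 + 552 = 1561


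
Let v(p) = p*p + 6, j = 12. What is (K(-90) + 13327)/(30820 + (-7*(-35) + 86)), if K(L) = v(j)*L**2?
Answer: 1228327/31151 ≈ 39.431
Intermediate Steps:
v(p) = 6 + p**2 (v(p) = p**2 + 6 = 6 + p**2)
K(L) = 150*L**2 (K(L) = (6 + 12**2)*L**2 = (6 + 144)*L**2 = 150*L**2)
(K(-90) + 13327)/(30820 + (-7*(-35) + 86)) = (150*(-90)**2 + 13327)/(30820 + (-7*(-35) + 86)) = (150*8100 + 13327)/(30820 + (245 + 86)) = (1215000 + 13327)/(30820 + 331) = 1228327/31151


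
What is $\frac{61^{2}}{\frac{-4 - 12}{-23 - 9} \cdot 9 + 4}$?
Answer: $\frac{7442}{17} \approx 437.76$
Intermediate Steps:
$\frac{61^{2}}{\frac{-4 - 12}{-23 - 9} \cdot 9 + 4} = \frac{3721}{- \frac{16}{-32} \cdot 9 + 4} = \frac{3721}{\left(-16\right) \left(- \frac{1}{32}\right) 9 + 4} = \frac{3721}{\frac{1}{2} \cdot 9 + 4} = \frac{3721}{\frac{9}{2} + 4} = \frac{3721}{\frac{17}{2}} = 3721 \cdot \frac{2}{17} = \frac{7442}{17}$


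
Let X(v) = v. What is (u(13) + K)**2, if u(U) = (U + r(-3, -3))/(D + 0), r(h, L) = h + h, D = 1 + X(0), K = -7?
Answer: 0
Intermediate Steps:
D = 1 (D = 1 + 0 = 1)
r(h, L) = 2*h
u(U) = -6 + U (u(U) = (U + 2*(-3))/(1 + 0) = (U - 6)/1 = (-6 + U)*1 = -6 + U)
(u(13) + K)**2 = ((-6 + 13) - 7)**2 = (7 - 7)**2 = 0**2 = 0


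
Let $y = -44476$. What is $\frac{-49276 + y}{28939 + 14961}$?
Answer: $- \frac{23438}{10975} \approx -2.1356$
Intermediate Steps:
$\frac{-49276 + y}{28939 + 14961} = \frac{-49276 - 44476}{28939 + 14961} = - \frac{93752}{43900} = \left(-93752\right) \frac{1}{43900} = - \frac{23438}{10975}$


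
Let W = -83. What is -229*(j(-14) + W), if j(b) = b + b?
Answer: 25419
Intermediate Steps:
j(b) = 2*b
-229*(j(-14) + W) = -229*(2*(-14) - 83) = -229*(-28 - 83) = -229*(-111) = 25419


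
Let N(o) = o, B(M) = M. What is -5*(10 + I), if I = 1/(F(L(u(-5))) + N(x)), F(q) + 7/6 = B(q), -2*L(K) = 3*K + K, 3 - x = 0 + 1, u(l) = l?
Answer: -656/13 ≈ -50.462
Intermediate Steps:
x = 2 (x = 3 - (0 + 1) = 3 - 1*1 = 3 - 1 = 2)
L(K) = -2*K (L(K) = -(3*K + K)/2 = -2*K)
F(q) = -7/6 + q
I = 6/65 (I = 1/((-7/6 - 2*(-5)) + 2) = 1/((-7/6 + 10) + 2) = 1/(53/6 + 2) = 1/(65/6) = 6/65 ≈ 0.092308)
-5*(10 + I) = -5*(10 + 6/65) = -5*656/65 = -656/13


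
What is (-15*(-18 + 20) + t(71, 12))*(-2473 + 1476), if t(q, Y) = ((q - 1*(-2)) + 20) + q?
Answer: -133598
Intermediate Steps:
t(q, Y) = 22 + 2*q (t(q, Y) = ((q + 2) + 20) + q = ((2 + q) + 20) + q = (22 + q) + q = 22 + 2*q)
(-15*(-18 + 20) + t(71, 12))*(-2473 + 1476) = (-15*(-18 + 20) + (22 + 2*71))*(-2473 + 1476) = (-15*2 + (22 + 142))*(-997) = (-30 + 164)*(-997) = 134*(-997) = -133598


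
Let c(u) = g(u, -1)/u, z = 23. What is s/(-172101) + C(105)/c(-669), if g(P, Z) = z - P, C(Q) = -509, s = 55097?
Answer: 58565877497/119093892 ≈ 491.76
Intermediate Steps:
g(P, Z) = 23 - P
c(u) = (23 - u)/u
s/(-172101) + C(105)/c(-669) = 55097/(-172101) - 509*(-669/(23 - 1*(-669))) = 55097*(-1/172101) - 509*(-669/(23 + 669)) = -55097/172101 - 509/((-1/669*692)) = -55097/172101 - 509/(-692/669) = -55097/172101 - 509*(-669/692) = -55097/172101 + 340521/692 = 58565877497/119093892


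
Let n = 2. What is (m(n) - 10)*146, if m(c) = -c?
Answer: -1752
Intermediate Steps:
(m(n) - 10)*146 = (-1*2 - 10)*146 = (-2 - 10)*146 = -12*146 = -1752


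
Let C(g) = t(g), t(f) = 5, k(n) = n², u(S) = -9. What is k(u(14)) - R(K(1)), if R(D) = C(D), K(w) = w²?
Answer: 76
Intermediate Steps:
C(g) = 5
R(D) = 5
k(u(14)) - R(K(1)) = (-9)² - 1*5 = 81 - 5 = 76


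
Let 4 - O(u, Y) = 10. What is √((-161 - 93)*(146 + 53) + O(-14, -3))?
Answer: 2*I*√12638 ≈ 224.84*I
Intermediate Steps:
O(u, Y) = -6 (O(u, Y) = 4 - 1*10 = 4 - 10 = -6)
√((-161 - 93)*(146 + 53) + O(-14, -3)) = √((-161 - 93)*(146 + 53) - 6) = √(-254*199 - 6) = √(-50546 - 6) = √(-50552) = 2*I*√12638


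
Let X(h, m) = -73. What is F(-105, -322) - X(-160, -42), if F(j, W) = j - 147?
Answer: -179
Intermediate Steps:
F(j, W) = -147 + j
F(-105, -322) - X(-160, -42) = (-147 - 105) - 1*(-73) = -252 + 73 = -179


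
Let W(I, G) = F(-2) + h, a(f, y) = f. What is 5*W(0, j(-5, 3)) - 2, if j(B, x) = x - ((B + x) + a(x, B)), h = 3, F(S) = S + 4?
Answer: 23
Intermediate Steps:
F(S) = 4 + S
j(B, x) = -B - x (j(B, x) = x - ((B + x) + x) = x - (B + 2*x) = x + (-B - 2*x) = -B - x)
W(I, G) = 5 (W(I, G) = (4 - 2) + 3 = 2 + 3 = 5)
5*W(0, j(-5, 3)) - 2 = 5*5 - 2 = 25 - 2 = 23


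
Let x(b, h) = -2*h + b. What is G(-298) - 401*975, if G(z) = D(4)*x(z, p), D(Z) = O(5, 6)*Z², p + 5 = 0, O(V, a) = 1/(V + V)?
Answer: -1957179/5 ≈ -3.9144e+5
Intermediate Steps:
O(V, a) = 1/(2*V)
p = -5 (p = -5 + 0 = -5)
x(b, h) = b - 2*h
D(Z) = Z²/10 (D(Z) = ((½)/5)*Z² = ((½)*(⅕))*Z² = Z²/10)
G(z) = 16 + 8*z/5 (G(z) = ((⅒)*4²)*(z - 2*(-5)) = ((⅒)*16)*(z + 10) = 8*(10 + z)/5 = 16 + 8*z/5)
G(-298) - 401*975 = (16 + (8/5)*(-298)) - 401*975 = (16 - 2384/5) - 1*390975 = -2304/5 - 390975 = -1957179/5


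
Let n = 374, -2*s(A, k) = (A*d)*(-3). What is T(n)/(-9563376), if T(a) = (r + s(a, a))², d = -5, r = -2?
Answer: -7879249/9563376 ≈ -0.82390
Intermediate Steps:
s(A, k) = -15*A/2 (s(A, k) = -A*(-5)*(-3)/2 = -(-5*A)*(-3)/2 = -15*A/2)
T(a) = (-2 - 15*a/2)²
T(n)/(-9563376) = ((4 + 15*374)²/4)/(-9563376) = ((4 + 5610)²/4)*(-1/9563376) = ((¼)*5614²)*(-1/9563376) = ((¼)*31516996)*(-1/9563376) = 7879249*(-1/9563376) = -7879249/9563376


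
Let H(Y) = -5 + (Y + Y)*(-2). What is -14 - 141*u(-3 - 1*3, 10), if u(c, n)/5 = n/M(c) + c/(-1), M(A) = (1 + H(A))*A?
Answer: -16741/4 ≈ -4185.3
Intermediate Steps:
H(Y) = -5 - 4*Y (H(Y) = -5 + (2*Y)*(-2) = -5 - 4*Y)
M(A) = A*(-4 - 4*A) (M(A) = (1 + (-5 - 4*A))*A = (-4 - 4*A)*A = A*(-4 - 4*A))
u(c, n) = -5*c - 5*n/(4*c*(1 + c)) (u(c, n) = 5*(n/((-4*c*(1 + c))) + c/(-1)) = 5*(n*(-1/(4*c*(1 + c))) + c*(-1)) = 5*(-n/(4*c*(1 + c)) - c) = 5*(-c - n/(4*c*(1 + c))) = -5*c - 5*n/(4*c*(1 + c)))
-14 - 141*u(-3 - 1*3, 10) = -14 - 705*(-1*10 + 4*(-3 - 1*3)**2*(-1 - (-3 - 1*3)))/(4*(-3 - 1*3)*(1 + (-3 - 1*3))) = -14 - 705*(-10 + 4*(-3 - 3)**2*(-1 - (-3 - 3)))/(4*(-3 - 3)*(1 + (-3 - 3))) = -14 - 705*(-10 + 4*(-6)**2*(-1 - 1*(-6)))/(4*(-6)*(1 - 6)) = -14 - 705*(-1)*(-10 + 4*36*(-1 + 6))/(4*6*(-5)) = -14 - 705*(-1)*(-1)*(-10 + 4*36*5)/(4*6*5) = -14 - 705*(-1)*(-1)*(-10 + 720)/(4*6*5) = -14 - 705*(-1)*(-1)*710/(4*6*5) = -14 - 141*355/12 = -14 - 16685/4 = -16741/4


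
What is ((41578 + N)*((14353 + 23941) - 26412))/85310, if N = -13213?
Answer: 33703293/8531 ≈ 3950.7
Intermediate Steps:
((41578 + N)*((14353 + 23941) - 26412))/85310 = ((41578 - 13213)*((14353 + 23941) - 26412))/85310 = (28365*(38294 - 26412))*(1/85310) = (28365*11882)*(1/85310) = 337032930*(1/85310) = 33703293/8531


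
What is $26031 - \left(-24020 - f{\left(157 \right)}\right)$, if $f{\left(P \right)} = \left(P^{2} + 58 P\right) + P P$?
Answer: $108455$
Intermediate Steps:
$f{\left(P \right)} = 2 P^{2} + 58 P$ ($f{\left(P \right)} = \left(P^{2} + 58 P\right) + P^{2} = 2 P^{2} + 58 P$)
$26031 - \left(-24020 - f{\left(157 \right)}\right) = 26031 - \left(-24020 - 2 \cdot 157 \left(29 + 157\right)\right) = 26031 - \left(-24020 - 2 \cdot 157 \cdot 186\right) = 26031 - \left(-24020 - 58404\right) = 26031 - -82424 = 26031 + 82424 = 108455$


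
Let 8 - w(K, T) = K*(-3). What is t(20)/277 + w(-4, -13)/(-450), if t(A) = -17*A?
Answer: -75946/62325 ≈ -1.2185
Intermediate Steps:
w(K, T) = 8 + 3*K (w(K, T) = 8 - K*(-3) = 8 - (-3)*K = 8 + 3*K)
t(20)/277 + w(-4, -13)/(-450) = -17*20/277 + (8 + 3*(-4))/(-450) = -340*1/277 + (8 - 12)*(-1/450) = -340/277 - 4*(-1/450) = -340/277 + 2/225 = -75946/62325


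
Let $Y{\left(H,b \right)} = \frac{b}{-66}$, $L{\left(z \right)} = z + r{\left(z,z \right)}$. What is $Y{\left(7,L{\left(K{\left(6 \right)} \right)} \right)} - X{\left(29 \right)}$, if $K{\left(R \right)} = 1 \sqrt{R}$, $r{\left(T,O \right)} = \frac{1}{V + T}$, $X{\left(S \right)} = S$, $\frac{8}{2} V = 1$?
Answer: $- \frac{90913}{3135} - \frac{37 \sqrt{6}}{2090} \approx -29.043$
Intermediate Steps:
$V = \frac{1}{4}$ ($V = \frac{1}{4} \cdot 1 = \frac{1}{4} \approx 0.25$)
$r{\left(T,O \right)} = \frac{1}{\frac{1}{4} + T}$
$K{\left(R \right)} = \sqrt{R}$
$L{\left(z \right)} = z + \frac{4}{1 + 4 z}$
$Y{\left(H,b \right)} = - \frac{b}{66}$ ($Y{\left(H,b \right)} = b \left(- \frac{1}{66}\right) = - \frac{b}{66}$)
$Y{\left(7,L{\left(K{\left(6 \right)} \right)} \right)} - X{\left(29 \right)} = - \frac{\sqrt{6} + \frac{1}{\frac{1}{4} + \sqrt{6}}}{66} - 29 = \left(- \frac{\sqrt{6}}{66} - \frac{1}{66 \left(\frac{1}{4} + \sqrt{6}\right)}\right) - 29 = -29 - \frac{\sqrt{6}}{66} - \frac{1}{66 \left(\frac{1}{4} + \sqrt{6}\right)}$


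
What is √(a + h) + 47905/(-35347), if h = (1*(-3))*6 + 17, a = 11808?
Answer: -3685/2719 + √11807 ≈ 107.30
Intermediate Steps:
h = -1 (h = -3*6 + 17 = -18 + 17 = -1)
√(a + h) + 47905/(-35347) = √(11808 - 1) + 47905/(-35347) = √11807 + 47905*(-1/35347) = √11807 - 3685/2719 = -3685/2719 + √11807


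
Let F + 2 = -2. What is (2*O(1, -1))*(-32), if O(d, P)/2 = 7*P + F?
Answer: 1408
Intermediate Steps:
F = -4 (F = -2 - 2 = -4)
O(d, P) = -8 + 14*P (O(d, P) = 2*(7*P - 4) = 2*(-4 + 7*P) = -8 + 14*P)
(2*O(1, -1))*(-32) = (2*(-8 + 14*(-1)))*(-32) = (2*(-8 - 14))*(-32) = (2*(-22))*(-32) = -44*(-32) = 1408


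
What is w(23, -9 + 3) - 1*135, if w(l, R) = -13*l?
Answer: -434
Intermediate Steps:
w(23, -9 + 3) - 1*135 = -13*23 - 1*135 = -299 - 135 = -434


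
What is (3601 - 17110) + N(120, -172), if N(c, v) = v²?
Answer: 16075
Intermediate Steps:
(3601 - 17110) + N(120, -172) = (3601 - 17110) + (-172)² = -13509 + 29584 = 16075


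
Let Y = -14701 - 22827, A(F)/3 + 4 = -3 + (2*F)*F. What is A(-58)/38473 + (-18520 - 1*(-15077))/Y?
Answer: 889139603/1443814744 ≈ 0.61583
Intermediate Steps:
A(F) = -21 + 6*F² (A(F) = -12 + 3*(-3 + (2*F)*F) = -12 + 3*(-3 + 2*F²) = -12 + (-9 + 6*F²) = -21 + 6*F²)
Y = -37528
A(-58)/38473 + (-18520 - 1*(-15077))/Y = (-21 + 6*(-58)²)/38473 + (-18520 - 1*(-15077))/(-37528) = (-21 + 6*3364)*(1/38473) + (-18520 + 15077)*(-1/37528) = (-21 + 20184)*(1/38473) - 3443*(-1/37528) = 20163*(1/38473) + 3443/37528 = 20163/38473 + 3443/37528 = 889139603/1443814744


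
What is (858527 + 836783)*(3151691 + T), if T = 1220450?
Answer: 7412134358710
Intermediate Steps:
(858527 + 836783)*(3151691 + T) = (858527 + 836783)*(3151691 + 1220450) = 1695310*4372141 = 7412134358710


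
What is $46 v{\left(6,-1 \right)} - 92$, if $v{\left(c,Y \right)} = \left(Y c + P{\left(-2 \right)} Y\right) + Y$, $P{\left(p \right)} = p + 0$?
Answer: $-322$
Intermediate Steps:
$P{\left(p \right)} = p$
$v{\left(c,Y \right)} = - Y + Y c$ ($v{\left(c,Y \right)} = \left(Y c - 2 Y\right) + Y = \left(- 2 Y + Y c\right) + Y = - Y + Y c$)
$46 v{\left(6,-1 \right)} - 92 = 46 \left(- (-1 + 6)\right) - 92 = 46 \left(\left(-1\right) 5\right) - 92 = 46 \left(-5\right) - 92 = -230 - 92 = -322$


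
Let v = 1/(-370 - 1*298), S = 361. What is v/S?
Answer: -1/241148 ≈ -4.1468e-6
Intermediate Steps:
v = -1/668 (v = 1/(-370 - 298) = 1/(-668) = -1/668 ≈ -0.0014970)
v/S = -1/668/361 = -1/668*1/361 = -1/241148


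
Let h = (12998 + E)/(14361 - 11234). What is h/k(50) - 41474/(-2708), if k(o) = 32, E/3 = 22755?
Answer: 1092528635/67743328 ≈ 16.127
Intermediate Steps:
E = 68265 (E = 3*22755 = 68265)
h = 81263/3127 (h = (12998 + 68265)/(14361 - 11234) = 81263/3127 ≈ 25.988)
h/k(50) - 41474/(-2708) = (81263/3127)/32 - 41474/(-2708) = (81263/3127)*(1/32) - 41474*(-1/2708) = 81263/100064 + 20737/1354 = 1092528635/67743328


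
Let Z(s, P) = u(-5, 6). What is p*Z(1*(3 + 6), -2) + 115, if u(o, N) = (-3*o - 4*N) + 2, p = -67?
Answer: 584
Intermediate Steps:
u(o, N) = 2 - 4*N - 3*o (u(o, N) = (-4*N - 3*o) + 2 = 2 - 4*N - 3*o)
Z(s, P) = -7 (Z(s, P) = 2 - 4*6 - 3*(-5) = 2 - 24 + 15 = -7)
p*Z(1*(3 + 6), -2) + 115 = -67*(-7) + 115 = 469 + 115 = 584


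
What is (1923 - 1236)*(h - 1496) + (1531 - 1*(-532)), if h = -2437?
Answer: -2699908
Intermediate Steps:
(1923 - 1236)*(h - 1496) + (1531 - 1*(-532)) = (1923 - 1236)*(-2437 - 1496) + (1531 - 1*(-532)) = 687*(-3933) + (1531 + 532) = -2701971 + 2063 = -2699908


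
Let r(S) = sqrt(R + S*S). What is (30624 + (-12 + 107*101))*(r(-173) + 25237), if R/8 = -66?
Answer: 1045291303 + 41419*sqrt(29401) ≈ 1.0524e+9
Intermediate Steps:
R = -528 (R = 8*(-66) = -528)
r(S) = sqrt(-528 + S**2) (r(S) = sqrt(-528 + S*S) = sqrt(-528 + S**2))
(30624 + (-12 + 107*101))*(r(-173) + 25237) = (30624 + (-12 + 107*101))*(sqrt(-528 + (-173)**2) + 25237) = (30624 + (-12 + 10807))*(sqrt(-528 + 29929) + 25237) = (30624 + 10795)*(sqrt(29401) + 25237) = 41419*(25237 + sqrt(29401)) = 1045291303 + 41419*sqrt(29401)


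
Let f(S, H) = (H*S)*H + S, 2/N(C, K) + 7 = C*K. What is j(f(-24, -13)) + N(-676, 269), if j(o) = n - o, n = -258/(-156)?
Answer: 19298573621/4728126 ≈ 4081.7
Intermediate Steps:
n = 43/26 (n = -258*(-1/156) = 43/26 ≈ 1.6538)
N(C, K) = 2/(-7 + C*K)
f(S, H) = S + S*H² (f(S, H) = S*H² + S = S + S*H²)
j(o) = 43/26 - o
j(f(-24, -13)) + N(-676, 269) = (43/26 - (-24)*(1 + (-13)²)) + 2/(-7 - 676*269) = (43/26 - (-24)*(1 + 169)) + 2/(-7 - 181844) = (43/26 - (-24)*170) + 2/(-181851) = (43/26 - 1*(-4080)) + 2*(-1/181851) = (43/26 + 4080) - 2/181851 = 106123/26 - 2/181851 = 19298573621/4728126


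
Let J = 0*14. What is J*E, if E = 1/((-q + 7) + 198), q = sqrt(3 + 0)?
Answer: 0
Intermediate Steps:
q = sqrt(3) ≈ 1.7320
J = 0
E = 1/(205 - sqrt(3)) (E = 1/((-sqrt(3) + 7) + 198) = 1/((7 - sqrt(3)) + 198) = 1/(205 - sqrt(3)) ≈ 0.0049196)
J*E = 0*(205/42022 + sqrt(3)/42022) = 0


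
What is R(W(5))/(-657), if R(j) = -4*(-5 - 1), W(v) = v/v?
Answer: -8/219 ≈ -0.036530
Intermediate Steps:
W(v) = 1
R(j) = 24 (R(j) = -4*(-6) = 24)
R(W(5))/(-657) = 24/(-657) = 24*(-1/657) = -8/219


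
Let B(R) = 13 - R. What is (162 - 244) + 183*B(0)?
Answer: 2297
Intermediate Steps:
(162 - 244) + 183*B(0) = (162 - 244) + 183*(13 - 1*0) = -82 + 183*(13 + 0) = -82 + 183*13 = -82 + 2379 = 2297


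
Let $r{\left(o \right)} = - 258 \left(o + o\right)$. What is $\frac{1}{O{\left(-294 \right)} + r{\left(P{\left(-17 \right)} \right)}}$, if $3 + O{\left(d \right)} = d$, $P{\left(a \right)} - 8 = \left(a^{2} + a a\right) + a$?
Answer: $- \frac{1}{293901} \approx -3.4025 \cdot 10^{-6}$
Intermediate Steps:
$P{\left(a \right)} = 8 + a + 2 a^{2}$ ($P{\left(a \right)} = 8 + \left(\left(a^{2} + a a\right) + a\right) = 8 + \left(\left(a^{2} + a^{2}\right) + a\right) = 8 + \left(2 a^{2} + a\right) = 8 + \left(a + 2 a^{2}\right) = 8 + a + 2 a^{2}$)
$O{\left(d \right)} = -3 + d$
$r{\left(o \right)} = - 516 o$ ($r{\left(o \right)} = - 258 \cdot 2 o = - 516 o$)
$\frac{1}{O{\left(-294 \right)} + r{\left(P{\left(-17 \right)} \right)}} = \frac{1}{\left(-3 - 294\right) - 516 \left(8 - 17 + 2 \left(-17\right)^{2}\right)} = \frac{1}{-297 - 516 \left(8 - 17 + 2 \cdot 289\right)} = \frac{1}{-297 - 516 \left(8 - 17 + 578\right)} = \frac{1}{-297 - 293604} = \frac{1}{-293901} = - \frac{1}{293901}$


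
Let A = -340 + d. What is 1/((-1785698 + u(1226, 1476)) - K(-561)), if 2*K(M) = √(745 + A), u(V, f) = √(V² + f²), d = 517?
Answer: 2/(-3571396 - √922 + 4*√920413) ≈ -5.6060e-7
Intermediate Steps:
A = 177 (A = -340 + 517 = 177)
K(M) = √922/2 (K(M) = √(745 + 177)/2 = √922/2)
1/((-1785698 + u(1226, 1476)) - K(-561)) = 1/((-1785698 + √(1226² + 1476²)) - √922/2) = 1/((-1785698 + √(1503076 + 2178576)) - √922/2) = 1/((-1785698 + √3681652) - √922/2) = 1/((-1785698 + 2*√920413) - √922/2) = 1/(-1785698 + 2*√920413 - √922/2)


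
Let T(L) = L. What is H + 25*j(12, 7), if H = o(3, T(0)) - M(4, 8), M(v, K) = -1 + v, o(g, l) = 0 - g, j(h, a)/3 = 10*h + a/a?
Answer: 9069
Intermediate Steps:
j(h, a) = 3 + 30*h (j(h, a) = 3*(10*h + a/a) = 3*(10*h + 1) = 3*(1 + 10*h) = 3 + 30*h)
o(g, l) = -g
H = -6 (H = -1*3 - (-1 + 4) = -3 - 1*3 = -3 - 3 = -6)
H + 25*j(12, 7) = -6 + 25*(3 + 30*12) = -6 + 25*(3 + 360) = -6 + 25*363 = -6 + 9075 = 9069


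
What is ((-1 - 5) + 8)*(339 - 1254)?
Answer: -1830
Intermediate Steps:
((-1 - 5) + 8)*(339 - 1254) = (-6 + 8)*(-915) = 2*(-915) = -1830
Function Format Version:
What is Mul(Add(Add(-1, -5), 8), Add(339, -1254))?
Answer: -1830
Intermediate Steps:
Mul(Add(Add(-1, -5), 8), Add(339, -1254)) = Mul(Add(-6, 8), -915) = Mul(2, -915) = -1830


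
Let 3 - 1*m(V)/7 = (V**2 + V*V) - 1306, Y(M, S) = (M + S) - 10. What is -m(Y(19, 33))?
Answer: 15533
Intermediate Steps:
Y(M, S) = -10 + M + S
m(V) = 9163 - 14*V**2 (m(V) = 21 - 7*((V**2 + V*V) - 1306) = 21 - 7*((V**2 + V**2) - 1306) = 21 - 7*(2*V**2 - 1306) = 21 - 7*(-1306 + 2*V**2) = 21 + (9142 - 14*V**2) = 9163 - 14*V**2)
-m(Y(19, 33)) = -(9163 - 14*(-10 + 19 + 33)**2) = -(9163 - 14*42**2) = -(9163 - 14*1764) = -(9163 - 24696) = -1*(-15533) = 15533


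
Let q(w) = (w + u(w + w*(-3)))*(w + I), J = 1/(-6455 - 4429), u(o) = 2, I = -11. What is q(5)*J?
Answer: 7/1814 ≈ 0.0038589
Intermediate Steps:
J = -1/10884 (J = 1/(-10884) = -1/10884 ≈ -9.1878e-5)
q(w) = (-11 + w)*(2 + w) (q(w) = (w + 2)*(w - 11) = (2 + w)*(-11 + w) = (-11 + w)*(2 + w))
q(5)*J = (-22 + 5**2 - 9*5)*(-1/10884) = (-22 + 25 - 45)*(-1/10884) = -42*(-1/10884) = 7/1814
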